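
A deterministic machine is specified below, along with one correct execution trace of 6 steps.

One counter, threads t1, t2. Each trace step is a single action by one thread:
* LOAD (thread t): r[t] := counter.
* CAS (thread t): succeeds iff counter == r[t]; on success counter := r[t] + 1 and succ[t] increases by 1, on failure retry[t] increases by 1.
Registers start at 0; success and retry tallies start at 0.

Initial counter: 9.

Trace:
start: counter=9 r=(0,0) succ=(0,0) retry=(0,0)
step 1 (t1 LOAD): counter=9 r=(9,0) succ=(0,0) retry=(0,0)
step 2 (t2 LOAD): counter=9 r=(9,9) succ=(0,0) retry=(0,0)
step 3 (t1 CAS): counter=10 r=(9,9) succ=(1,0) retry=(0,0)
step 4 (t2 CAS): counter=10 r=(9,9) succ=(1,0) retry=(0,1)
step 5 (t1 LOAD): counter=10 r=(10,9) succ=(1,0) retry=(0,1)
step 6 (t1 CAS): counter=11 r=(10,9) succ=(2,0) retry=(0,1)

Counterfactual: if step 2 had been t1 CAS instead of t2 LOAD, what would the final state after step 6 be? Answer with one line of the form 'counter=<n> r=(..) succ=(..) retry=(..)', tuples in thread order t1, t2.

(re-executing from step 2 with the substitution; state before step 2: counter=9 r=(9,0) succ=(0,0) retry=(0,0))
step 2 (t1 CAS): counter=10 r=(9,0) succ=(1,0) retry=(0,0)
step 3 (t1 CAS): counter=10 r=(9,0) succ=(1,0) retry=(1,0)
step 4 (t2 CAS): counter=10 r=(9,0) succ=(1,0) retry=(1,1)
step 5 (t1 LOAD): counter=10 r=(10,0) succ=(1,0) retry=(1,1)
step 6 (t1 CAS): counter=11 r=(10,0) succ=(2,0) retry=(1,1)

counter=11 r=(10,0) succ=(2,0) retry=(1,1)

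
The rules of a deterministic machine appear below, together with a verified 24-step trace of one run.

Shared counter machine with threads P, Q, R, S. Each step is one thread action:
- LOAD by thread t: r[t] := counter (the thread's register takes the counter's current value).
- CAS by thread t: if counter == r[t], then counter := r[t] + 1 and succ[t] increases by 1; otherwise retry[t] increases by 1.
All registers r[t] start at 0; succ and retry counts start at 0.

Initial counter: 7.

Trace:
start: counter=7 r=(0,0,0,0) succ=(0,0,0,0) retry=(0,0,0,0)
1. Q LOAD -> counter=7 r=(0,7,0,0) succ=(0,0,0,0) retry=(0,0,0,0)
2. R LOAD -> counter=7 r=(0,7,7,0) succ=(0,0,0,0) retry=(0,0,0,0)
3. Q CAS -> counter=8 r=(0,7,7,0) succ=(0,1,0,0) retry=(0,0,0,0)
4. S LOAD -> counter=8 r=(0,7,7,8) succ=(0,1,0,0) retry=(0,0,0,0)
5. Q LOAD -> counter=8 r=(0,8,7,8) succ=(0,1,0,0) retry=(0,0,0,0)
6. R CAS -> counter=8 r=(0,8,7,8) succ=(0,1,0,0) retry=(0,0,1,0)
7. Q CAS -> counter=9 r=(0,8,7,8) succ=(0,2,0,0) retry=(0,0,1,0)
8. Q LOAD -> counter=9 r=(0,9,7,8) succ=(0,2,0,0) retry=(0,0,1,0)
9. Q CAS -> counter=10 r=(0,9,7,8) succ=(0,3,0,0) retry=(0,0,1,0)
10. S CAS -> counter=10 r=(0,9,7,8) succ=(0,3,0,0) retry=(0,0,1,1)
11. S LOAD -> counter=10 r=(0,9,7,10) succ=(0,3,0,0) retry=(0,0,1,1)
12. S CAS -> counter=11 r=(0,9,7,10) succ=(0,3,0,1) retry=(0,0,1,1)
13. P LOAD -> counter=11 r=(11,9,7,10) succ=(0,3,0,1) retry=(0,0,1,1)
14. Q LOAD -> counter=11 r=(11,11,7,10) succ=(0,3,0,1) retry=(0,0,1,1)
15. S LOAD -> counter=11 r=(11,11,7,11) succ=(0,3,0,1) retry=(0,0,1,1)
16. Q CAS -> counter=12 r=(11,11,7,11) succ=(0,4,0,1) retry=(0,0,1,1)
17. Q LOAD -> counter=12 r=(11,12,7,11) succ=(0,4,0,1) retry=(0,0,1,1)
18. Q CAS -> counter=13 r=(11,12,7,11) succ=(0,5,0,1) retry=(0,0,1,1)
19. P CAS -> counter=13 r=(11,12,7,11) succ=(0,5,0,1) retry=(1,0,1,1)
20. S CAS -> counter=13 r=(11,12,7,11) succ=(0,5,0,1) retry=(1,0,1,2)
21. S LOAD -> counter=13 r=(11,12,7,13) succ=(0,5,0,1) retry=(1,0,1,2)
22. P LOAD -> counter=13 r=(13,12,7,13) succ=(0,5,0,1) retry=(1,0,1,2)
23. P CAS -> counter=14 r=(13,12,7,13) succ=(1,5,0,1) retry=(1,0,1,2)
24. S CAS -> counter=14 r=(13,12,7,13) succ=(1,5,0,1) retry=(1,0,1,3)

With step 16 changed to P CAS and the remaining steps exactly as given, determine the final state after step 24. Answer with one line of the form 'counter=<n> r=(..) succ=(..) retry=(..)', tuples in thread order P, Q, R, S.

(re-executing from step 16 with the substitution; state before step 16: counter=11 r=(11,11,7,11) succ=(0,3,0,1) retry=(0,0,1,1))
16. P CAS -> counter=12 r=(11,11,7,11) succ=(1,3,0,1) retry=(0,0,1,1)
17. Q LOAD -> counter=12 r=(11,12,7,11) succ=(1,3,0,1) retry=(0,0,1,1)
18. Q CAS -> counter=13 r=(11,12,7,11) succ=(1,4,0,1) retry=(0,0,1,1)
19. P CAS -> counter=13 r=(11,12,7,11) succ=(1,4,0,1) retry=(1,0,1,1)
20. S CAS -> counter=13 r=(11,12,7,11) succ=(1,4,0,1) retry=(1,0,1,2)
21. S LOAD -> counter=13 r=(11,12,7,13) succ=(1,4,0,1) retry=(1,0,1,2)
22. P LOAD -> counter=13 r=(13,12,7,13) succ=(1,4,0,1) retry=(1,0,1,2)
23. P CAS -> counter=14 r=(13,12,7,13) succ=(2,4,0,1) retry=(1,0,1,2)
24. S CAS -> counter=14 r=(13,12,7,13) succ=(2,4,0,1) retry=(1,0,1,3)

counter=14 r=(13,12,7,13) succ=(2,4,0,1) retry=(1,0,1,3)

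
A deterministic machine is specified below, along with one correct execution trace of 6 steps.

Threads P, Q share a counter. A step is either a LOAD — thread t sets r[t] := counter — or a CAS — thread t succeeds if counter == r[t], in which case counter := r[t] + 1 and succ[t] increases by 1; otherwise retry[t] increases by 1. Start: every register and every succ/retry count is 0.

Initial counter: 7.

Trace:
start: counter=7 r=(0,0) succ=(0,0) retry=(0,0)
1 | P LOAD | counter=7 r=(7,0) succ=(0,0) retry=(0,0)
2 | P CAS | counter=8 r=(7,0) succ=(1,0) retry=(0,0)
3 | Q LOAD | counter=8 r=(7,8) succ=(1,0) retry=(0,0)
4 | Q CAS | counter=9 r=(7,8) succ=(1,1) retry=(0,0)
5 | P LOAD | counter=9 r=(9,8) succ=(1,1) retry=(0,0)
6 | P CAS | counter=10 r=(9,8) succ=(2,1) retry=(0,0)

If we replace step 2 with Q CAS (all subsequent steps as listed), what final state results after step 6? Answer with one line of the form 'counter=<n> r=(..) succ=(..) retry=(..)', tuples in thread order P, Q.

counter=9 r=(8,7) succ=(1,1) retry=(0,1)

(re-executing from step 2 with the substitution; state before step 2: counter=7 r=(7,0) succ=(0,0) retry=(0,0))
2 | Q CAS | counter=7 r=(7,0) succ=(0,0) retry=(0,1)
3 | Q LOAD | counter=7 r=(7,7) succ=(0,0) retry=(0,1)
4 | Q CAS | counter=8 r=(7,7) succ=(0,1) retry=(0,1)
5 | P LOAD | counter=8 r=(8,7) succ=(0,1) retry=(0,1)
6 | P CAS | counter=9 r=(8,7) succ=(1,1) retry=(0,1)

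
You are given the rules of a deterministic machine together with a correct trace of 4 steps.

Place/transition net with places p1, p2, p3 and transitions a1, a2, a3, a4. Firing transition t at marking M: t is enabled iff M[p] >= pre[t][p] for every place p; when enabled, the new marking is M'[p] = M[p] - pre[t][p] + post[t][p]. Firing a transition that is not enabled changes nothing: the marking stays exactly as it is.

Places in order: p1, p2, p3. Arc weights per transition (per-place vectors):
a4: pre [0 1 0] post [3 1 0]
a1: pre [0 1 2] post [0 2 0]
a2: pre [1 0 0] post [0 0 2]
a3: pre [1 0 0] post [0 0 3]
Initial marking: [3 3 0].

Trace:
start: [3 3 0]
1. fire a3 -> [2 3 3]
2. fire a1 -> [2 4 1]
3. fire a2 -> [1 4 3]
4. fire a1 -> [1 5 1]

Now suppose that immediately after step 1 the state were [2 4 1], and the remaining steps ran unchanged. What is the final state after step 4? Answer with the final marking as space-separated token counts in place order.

1 5 1

state after step 1 := [2 4 1]
2. fire a1 -> [2 4 1]
3. fire a2 -> [1 4 3]
4. fire a1 -> [1 5 1]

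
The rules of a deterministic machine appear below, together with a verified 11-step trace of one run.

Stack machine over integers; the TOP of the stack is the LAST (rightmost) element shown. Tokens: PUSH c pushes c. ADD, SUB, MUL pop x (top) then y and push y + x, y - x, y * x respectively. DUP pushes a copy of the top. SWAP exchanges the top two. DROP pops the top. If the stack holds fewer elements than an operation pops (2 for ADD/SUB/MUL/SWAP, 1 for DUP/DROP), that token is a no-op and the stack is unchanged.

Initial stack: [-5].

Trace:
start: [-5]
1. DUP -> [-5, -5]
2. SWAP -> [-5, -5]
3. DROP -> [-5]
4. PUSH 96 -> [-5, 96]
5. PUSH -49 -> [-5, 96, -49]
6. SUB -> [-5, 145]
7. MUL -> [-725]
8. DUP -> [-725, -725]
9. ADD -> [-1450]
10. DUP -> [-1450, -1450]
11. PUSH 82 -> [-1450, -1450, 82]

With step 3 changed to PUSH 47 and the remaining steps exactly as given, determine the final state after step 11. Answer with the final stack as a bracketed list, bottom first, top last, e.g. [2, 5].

(re-executing from step 3 with the substitution; state before step 3: [-5, -5])
3. PUSH 47 -> [-5, -5, 47]
4. PUSH 96 -> [-5, -5, 47, 96]
5. PUSH -49 -> [-5, -5, 47, 96, -49]
6. SUB -> [-5, -5, 47, 145]
7. MUL -> [-5, -5, 6815]
8. DUP -> [-5, -5, 6815, 6815]
9. ADD -> [-5, -5, 13630]
10. DUP -> [-5, -5, 13630, 13630]
11. PUSH 82 -> [-5, -5, 13630, 13630, 82]

[-5, -5, 13630, 13630, 82]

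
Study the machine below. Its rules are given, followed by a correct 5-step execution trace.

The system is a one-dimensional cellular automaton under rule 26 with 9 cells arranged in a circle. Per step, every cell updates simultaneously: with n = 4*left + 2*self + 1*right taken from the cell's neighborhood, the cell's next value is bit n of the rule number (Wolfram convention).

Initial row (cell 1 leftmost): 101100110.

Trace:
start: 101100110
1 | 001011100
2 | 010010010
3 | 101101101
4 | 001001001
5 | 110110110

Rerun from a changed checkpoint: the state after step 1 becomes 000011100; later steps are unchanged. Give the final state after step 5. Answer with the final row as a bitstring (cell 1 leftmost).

state after step 1 := 000011100
2 | 000110010
3 | 001101101
4 | 111001000
5 | 100110101

100110101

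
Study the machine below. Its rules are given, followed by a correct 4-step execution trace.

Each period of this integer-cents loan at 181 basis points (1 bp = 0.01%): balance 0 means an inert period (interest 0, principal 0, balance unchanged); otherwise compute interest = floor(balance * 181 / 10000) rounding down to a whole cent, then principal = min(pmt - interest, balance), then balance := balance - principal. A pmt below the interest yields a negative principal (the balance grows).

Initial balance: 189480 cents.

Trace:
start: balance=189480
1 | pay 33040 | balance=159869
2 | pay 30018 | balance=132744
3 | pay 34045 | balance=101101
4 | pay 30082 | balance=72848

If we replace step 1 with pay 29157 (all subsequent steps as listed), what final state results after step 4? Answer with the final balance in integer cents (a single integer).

(re-executing from step 1 with the substitution; state before step 1: balance=189480)
1 | pay 29157 | balance=163752
2 | pay 30018 | balance=136697
3 | pay 34045 | balance=105126
4 | pay 30082 | balance=76946

76946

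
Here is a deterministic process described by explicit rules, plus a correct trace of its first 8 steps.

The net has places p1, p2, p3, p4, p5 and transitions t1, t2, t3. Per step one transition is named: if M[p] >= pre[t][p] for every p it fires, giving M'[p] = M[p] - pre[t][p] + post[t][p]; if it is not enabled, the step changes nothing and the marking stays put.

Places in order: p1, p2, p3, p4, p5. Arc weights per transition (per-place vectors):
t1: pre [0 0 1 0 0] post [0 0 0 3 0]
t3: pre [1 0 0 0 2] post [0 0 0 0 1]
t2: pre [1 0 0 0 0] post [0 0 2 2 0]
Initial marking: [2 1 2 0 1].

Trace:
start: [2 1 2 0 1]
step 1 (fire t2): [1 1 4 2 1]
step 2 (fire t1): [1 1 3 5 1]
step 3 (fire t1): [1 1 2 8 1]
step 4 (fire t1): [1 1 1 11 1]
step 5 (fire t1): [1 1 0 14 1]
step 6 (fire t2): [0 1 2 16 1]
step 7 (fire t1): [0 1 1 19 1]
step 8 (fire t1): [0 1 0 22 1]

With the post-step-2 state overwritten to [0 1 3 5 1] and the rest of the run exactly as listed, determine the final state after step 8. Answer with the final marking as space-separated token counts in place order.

state after step 2 := [0 1 3 5 1]
step 3 (fire t1): [0 1 2 8 1]
step 4 (fire t1): [0 1 1 11 1]
step 5 (fire t1): [0 1 0 14 1]
step 6 (fire t2): [0 1 0 14 1]
step 7 (fire t1): [0 1 0 14 1]
step 8 (fire t1): [0 1 0 14 1]

0 1 0 14 1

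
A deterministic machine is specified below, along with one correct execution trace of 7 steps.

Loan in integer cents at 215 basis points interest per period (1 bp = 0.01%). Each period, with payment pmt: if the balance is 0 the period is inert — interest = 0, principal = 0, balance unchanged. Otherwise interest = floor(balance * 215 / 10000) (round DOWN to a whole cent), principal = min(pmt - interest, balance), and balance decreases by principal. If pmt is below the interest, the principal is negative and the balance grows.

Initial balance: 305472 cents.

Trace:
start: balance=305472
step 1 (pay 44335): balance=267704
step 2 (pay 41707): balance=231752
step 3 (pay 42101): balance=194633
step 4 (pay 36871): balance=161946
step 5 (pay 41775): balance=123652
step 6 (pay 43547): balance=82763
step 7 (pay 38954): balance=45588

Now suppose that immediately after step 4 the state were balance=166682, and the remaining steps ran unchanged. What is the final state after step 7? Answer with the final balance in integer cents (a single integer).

50636

state after step 4 := balance=166682
step 5 (pay 41775): balance=128490
step 6 (pay 43547): balance=87705
step 7 (pay 38954): balance=50636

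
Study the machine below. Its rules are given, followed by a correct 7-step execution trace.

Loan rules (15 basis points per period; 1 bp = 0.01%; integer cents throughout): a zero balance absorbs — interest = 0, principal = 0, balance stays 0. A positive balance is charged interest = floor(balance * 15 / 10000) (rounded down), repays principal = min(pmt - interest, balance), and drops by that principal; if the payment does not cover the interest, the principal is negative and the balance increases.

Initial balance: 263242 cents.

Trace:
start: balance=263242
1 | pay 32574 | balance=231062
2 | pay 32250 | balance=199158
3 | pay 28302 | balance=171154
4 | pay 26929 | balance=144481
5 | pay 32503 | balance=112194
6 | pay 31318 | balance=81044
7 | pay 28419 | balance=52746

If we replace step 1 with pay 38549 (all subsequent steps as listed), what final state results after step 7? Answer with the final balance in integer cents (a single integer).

46717

(re-executing from step 1 with the substitution; state before step 1: balance=263242)
1 | pay 38549 | balance=225087
2 | pay 32250 | balance=193174
3 | pay 28302 | balance=165161
4 | pay 26929 | balance=138479
5 | pay 32503 | balance=106183
6 | pay 31318 | balance=75024
7 | pay 28419 | balance=46717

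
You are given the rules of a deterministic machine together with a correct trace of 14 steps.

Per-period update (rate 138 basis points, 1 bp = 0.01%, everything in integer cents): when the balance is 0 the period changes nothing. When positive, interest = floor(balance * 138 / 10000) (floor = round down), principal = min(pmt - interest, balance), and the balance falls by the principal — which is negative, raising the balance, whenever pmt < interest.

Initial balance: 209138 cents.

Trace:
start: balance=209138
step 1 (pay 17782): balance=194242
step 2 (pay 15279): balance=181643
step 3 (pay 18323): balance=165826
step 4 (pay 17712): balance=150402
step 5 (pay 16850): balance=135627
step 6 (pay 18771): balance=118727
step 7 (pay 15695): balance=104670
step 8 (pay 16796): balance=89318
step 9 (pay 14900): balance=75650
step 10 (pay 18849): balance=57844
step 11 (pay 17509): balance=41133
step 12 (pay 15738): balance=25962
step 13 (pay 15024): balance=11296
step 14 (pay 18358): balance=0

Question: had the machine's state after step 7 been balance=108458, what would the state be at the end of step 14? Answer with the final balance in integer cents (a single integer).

0

state after step 7 := balance=108458
step 8 (pay 16796): balance=93158
step 9 (pay 14900): balance=79543
step 10 (pay 18849): balance=61791
step 11 (pay 17509): balance=45134
step 12 (pay 15738): balance=30018
step 13 (pay 15024): balance=15408
step 14 (pay 18358): balance=0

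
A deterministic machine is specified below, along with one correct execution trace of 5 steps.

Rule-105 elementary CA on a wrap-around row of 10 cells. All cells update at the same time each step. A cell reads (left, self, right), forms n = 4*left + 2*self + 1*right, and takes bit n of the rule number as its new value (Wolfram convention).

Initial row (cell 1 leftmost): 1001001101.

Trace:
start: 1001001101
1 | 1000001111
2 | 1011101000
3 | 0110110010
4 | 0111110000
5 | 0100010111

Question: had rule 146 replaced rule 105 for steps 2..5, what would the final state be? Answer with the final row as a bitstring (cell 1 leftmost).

(re-executing steps 2..5 under rule 146; state before step 2: 1000001111)
2 | 0100010111
3 | 0010100010
4 | 0100010101
5 | 0010100000

0010100000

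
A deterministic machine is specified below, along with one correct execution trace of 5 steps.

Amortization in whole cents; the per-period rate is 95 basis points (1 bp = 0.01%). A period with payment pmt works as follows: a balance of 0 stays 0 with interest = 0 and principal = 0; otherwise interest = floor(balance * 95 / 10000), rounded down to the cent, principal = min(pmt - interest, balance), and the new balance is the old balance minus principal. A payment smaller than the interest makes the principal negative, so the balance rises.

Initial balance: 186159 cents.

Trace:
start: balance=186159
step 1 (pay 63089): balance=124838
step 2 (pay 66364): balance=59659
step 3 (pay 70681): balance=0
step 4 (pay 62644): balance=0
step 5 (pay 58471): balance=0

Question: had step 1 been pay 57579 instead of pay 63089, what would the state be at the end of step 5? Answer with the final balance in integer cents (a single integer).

(re-executing from step 1 with the substitution; state before step 1: balance=186159)
step 1 (pay 57579): balance=130348
step 2 (pay 66364): balance=65222
step 3 (pay 70681): balance=0
step 4 (pay 62644): balance=0
step 5 (pay 58471): balance=0

0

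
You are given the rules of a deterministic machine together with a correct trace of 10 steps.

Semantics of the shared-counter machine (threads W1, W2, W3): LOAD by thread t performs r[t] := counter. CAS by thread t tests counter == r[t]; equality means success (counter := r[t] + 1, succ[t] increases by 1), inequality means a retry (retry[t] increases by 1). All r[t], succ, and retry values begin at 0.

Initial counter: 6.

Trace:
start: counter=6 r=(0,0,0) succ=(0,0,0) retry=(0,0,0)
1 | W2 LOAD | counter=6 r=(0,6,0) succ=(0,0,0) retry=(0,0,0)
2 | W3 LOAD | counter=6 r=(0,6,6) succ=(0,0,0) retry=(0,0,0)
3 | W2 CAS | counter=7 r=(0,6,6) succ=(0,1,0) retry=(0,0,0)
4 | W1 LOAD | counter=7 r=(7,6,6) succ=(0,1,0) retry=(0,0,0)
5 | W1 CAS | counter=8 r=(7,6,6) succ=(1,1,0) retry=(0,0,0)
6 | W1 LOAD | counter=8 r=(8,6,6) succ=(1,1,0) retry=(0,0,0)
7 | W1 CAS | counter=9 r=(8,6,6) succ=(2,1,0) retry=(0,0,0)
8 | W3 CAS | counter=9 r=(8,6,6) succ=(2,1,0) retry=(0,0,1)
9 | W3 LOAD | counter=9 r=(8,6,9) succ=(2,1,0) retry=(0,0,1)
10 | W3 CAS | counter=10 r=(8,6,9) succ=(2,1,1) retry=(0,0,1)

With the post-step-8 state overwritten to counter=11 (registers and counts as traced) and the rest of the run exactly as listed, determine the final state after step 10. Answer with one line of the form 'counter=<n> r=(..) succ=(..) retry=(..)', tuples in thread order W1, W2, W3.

state after step 8 := counter=11 r=(8,6,6) succ=(2,1,0) retry=(0,0,1)
9 | W3 LOAD | counter=11 r=(8,6,11) succ=(2,1,0) retry=(0,0,1)
10 | W3 CAS | counter=12 r=(8,6,11) succ=(2,1,1) retry=(0,0,1)

counter=12 r=(8,6,11) succ=(2,1,1) retry=(0,0,1)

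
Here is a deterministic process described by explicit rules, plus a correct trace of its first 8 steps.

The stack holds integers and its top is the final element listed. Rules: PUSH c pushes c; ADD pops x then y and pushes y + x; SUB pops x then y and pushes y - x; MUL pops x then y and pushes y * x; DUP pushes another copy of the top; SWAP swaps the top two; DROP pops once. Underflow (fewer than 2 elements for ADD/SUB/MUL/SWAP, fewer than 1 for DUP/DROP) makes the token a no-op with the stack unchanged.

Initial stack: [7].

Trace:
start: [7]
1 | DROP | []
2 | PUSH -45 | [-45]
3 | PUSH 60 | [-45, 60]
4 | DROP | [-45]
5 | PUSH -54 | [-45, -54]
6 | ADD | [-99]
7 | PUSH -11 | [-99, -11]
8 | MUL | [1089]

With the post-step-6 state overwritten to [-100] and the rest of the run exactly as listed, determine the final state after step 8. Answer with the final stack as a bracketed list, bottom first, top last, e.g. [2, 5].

[1100]

state after step 6 := [-100]
7 | PUSH -11 | [-100, -11]
8 | MUL | [1100]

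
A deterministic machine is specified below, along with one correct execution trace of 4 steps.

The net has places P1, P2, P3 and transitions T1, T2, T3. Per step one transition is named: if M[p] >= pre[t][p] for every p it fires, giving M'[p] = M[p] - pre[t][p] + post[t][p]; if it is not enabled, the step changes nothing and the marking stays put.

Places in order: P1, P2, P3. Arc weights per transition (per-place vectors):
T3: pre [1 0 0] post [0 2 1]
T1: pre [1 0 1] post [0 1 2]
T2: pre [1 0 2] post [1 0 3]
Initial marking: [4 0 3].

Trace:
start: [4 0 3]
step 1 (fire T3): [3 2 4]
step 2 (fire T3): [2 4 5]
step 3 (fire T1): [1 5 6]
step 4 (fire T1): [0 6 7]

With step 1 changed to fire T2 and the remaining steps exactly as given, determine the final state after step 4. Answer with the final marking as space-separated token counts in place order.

1 4 7

(re-executing from step 1 with the substitution; state before step 1: [4 0 3])
step 1 (fire T2): [4 0 4]
step 2 (fire T3): [3 2 5]
step 3 (fire T1): [2 3 6]
step 4 (fire T1): [1 4 7]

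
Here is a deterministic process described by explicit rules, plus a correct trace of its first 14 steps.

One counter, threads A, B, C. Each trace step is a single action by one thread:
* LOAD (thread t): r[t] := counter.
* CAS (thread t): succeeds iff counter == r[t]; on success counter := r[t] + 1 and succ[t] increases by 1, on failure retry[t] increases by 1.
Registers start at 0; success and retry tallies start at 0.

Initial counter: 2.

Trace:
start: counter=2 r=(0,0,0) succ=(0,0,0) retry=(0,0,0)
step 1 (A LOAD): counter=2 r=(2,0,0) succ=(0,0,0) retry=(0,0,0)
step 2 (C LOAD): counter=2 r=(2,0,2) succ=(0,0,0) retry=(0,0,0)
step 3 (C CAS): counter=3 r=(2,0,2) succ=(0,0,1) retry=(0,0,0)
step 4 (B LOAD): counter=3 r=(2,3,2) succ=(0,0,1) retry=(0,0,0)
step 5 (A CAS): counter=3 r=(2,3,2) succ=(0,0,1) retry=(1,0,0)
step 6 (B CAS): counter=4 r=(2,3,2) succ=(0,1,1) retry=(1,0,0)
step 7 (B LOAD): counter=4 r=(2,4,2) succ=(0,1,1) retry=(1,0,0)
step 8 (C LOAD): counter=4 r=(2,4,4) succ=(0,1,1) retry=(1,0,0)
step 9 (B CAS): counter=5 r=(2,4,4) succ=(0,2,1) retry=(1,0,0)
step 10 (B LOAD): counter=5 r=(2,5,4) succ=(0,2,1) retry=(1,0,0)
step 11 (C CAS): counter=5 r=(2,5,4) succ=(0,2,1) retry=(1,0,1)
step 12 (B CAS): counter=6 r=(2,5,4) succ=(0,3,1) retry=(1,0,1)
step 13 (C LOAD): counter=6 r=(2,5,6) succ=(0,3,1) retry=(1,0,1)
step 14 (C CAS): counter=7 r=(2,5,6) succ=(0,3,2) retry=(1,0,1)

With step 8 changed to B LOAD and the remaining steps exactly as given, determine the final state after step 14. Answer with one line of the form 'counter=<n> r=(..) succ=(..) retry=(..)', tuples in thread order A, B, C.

(re-executing from step 8 with the substitution; state before step 8: counter=4 r=(2,4,2) succ=(0,1,1) retry=(1,0,0))
step 8 (B LOAD): counter=4 r=(2,4,2) succ=(0,1,1) retry=(1,0,0)
step 9 (B CAS): counter=5 r=(2,4,2) succ=(0,2,1) retry=(1,0,0)
step 10 (B LOAD): counter=5 r=(2,5,2) succ=(0,2,1) retry=(1,0,0)
step 11 (C CAS): counter=5 r=(2,5,2) succ=(0,2,1) retry=(1,0,1)
step 12 (B CAS): counter=6 r=(2,5,2) succ=(0,3,1) retry=(1,0,1)
step 13 (C LOAD): counter=6 r=(2,5,6) succ=(0,3,1) retry=(1,0,1)
step 14 (C CAS): counter=7 r=(2,5,6) succ=(0,3,2) retry=(1,0,1)

counter=7 r=(2,5,6) succ=(0,3,2) retry=(1,0,1)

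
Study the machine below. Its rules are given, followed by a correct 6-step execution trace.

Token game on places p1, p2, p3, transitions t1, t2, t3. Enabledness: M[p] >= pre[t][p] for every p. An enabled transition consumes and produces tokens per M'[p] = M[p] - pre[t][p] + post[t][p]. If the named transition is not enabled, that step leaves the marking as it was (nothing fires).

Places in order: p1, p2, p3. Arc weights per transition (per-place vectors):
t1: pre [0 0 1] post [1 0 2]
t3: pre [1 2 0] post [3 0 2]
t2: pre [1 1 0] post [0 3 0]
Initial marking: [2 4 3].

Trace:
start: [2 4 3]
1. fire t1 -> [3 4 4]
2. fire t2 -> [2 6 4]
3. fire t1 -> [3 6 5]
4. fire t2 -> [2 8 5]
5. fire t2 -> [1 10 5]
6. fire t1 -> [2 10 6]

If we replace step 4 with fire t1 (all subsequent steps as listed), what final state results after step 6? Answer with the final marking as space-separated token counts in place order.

4 8 7

(re-executing from step 4 with the substitution; state before step 4: [3 6 5])
4. fire t1 -> [4 6 6]
5. fire t2 -> [3 8 6]
6. fire t1 -> [4 8 7]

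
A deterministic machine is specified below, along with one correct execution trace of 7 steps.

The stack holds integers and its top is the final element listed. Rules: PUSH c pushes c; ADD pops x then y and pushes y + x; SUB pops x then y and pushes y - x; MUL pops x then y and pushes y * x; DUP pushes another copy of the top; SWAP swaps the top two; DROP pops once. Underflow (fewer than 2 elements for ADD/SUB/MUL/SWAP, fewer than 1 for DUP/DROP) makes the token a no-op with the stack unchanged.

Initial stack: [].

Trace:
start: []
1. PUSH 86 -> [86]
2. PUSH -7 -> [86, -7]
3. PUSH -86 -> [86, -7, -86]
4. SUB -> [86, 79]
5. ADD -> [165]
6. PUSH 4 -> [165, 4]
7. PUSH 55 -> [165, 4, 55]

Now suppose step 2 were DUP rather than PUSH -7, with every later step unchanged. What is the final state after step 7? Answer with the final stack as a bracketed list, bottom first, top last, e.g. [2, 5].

(re-executing from step 2 with the substitution; state before step 2: [86])
2. DUP -> [86, 86]
3. PUSH -86 -> [86, 86, -86]
4. SUB -> [86, 172]
5. ADD -> [258]
6. PUSH 4 -> [258, 4]
7. PUSH 55 -> [258, 4, 55]

[258, 4, 55]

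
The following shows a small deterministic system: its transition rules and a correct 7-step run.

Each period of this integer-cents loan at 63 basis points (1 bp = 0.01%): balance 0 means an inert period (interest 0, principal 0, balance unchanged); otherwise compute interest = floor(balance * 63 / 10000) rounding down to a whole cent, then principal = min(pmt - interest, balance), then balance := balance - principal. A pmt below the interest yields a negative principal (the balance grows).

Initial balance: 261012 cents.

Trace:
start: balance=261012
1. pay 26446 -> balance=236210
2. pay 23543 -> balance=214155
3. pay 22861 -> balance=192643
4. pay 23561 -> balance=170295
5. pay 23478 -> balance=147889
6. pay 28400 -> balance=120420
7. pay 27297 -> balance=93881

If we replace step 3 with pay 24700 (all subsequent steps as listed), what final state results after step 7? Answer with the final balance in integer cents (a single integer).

(re-executing from step 3 with the substitution; state before step 3: balance=214155)
3. pay 24700 -> balance=190804
4. pay 23561 -> balance=168445
5. pay 23478 -> balance=146028
6. pay 28400 -> balance=118547
7. pay 27297 -> balance=91996

91996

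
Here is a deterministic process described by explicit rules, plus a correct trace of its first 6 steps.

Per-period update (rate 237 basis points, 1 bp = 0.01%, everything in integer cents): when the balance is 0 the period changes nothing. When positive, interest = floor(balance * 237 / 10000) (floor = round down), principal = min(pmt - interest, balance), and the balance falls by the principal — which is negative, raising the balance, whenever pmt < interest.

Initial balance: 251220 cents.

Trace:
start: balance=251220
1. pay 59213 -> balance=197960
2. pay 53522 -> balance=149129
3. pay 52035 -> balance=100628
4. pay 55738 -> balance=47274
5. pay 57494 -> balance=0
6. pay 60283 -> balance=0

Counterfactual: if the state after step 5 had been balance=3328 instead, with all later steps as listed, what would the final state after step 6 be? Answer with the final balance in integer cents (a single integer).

state after step 5 := balance=3328
6. pay 60283 -> balance=0

0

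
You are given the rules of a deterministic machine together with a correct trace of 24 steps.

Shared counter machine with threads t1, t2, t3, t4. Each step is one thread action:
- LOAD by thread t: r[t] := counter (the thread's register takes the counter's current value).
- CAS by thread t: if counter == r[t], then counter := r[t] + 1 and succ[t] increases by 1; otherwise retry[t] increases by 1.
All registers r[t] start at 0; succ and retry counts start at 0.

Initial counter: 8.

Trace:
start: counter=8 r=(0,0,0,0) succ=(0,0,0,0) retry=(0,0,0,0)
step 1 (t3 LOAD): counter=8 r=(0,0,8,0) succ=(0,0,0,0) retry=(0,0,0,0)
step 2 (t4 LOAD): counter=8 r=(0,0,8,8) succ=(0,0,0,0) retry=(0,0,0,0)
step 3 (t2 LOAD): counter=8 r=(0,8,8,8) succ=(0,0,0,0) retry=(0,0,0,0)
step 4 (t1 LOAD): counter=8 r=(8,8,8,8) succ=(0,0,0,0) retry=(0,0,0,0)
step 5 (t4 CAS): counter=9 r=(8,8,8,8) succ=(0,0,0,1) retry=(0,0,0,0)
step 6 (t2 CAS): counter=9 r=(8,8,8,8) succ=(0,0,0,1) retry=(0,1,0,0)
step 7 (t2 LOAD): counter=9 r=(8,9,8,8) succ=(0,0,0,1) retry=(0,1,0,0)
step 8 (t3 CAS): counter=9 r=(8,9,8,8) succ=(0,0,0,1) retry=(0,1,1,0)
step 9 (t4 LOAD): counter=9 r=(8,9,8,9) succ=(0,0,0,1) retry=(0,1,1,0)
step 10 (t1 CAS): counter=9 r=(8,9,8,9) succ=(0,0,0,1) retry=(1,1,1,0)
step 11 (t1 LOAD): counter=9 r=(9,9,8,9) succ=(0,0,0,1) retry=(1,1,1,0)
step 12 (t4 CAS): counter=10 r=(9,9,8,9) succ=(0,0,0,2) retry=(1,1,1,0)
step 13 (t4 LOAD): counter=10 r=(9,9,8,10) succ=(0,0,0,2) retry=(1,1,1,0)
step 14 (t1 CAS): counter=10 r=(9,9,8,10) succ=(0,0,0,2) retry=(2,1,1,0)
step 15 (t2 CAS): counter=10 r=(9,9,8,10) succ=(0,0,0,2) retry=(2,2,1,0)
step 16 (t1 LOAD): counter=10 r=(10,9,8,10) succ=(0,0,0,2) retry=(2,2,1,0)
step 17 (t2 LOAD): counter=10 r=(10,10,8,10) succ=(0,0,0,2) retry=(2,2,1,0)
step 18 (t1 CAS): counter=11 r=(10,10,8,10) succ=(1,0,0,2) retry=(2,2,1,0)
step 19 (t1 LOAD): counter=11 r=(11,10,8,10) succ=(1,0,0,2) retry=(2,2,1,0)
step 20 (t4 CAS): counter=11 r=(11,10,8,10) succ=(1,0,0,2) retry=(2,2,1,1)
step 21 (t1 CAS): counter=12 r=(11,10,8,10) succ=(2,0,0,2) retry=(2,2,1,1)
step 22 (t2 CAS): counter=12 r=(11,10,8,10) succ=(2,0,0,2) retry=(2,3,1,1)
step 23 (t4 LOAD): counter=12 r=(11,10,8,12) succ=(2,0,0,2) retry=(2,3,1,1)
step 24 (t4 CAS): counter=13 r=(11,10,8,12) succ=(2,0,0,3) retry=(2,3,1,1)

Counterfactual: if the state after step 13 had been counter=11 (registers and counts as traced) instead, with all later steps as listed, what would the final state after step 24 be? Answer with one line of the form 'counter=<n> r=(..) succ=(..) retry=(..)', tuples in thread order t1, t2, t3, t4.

counter=14 r=(12,11,8,13) succ=(2,0,0,3) retry=(2,3,1,1)

state after step 13 := counter=11 r=(9,9,8,10) succ=(0,0,0,2) retry=(1,1,1,0)
step 14 (t1 CAS): counter=11 r=(9,9,8,10) succ=(0,0,0,2) retry=(2,1,1,0)
step 15 (t2 CAS): counter=11 r=(9,9,8,10) succ=(0,0,0,2) retry=(2,2,1,0)
step 16 (t1 LOAD): counter=11 r=(11,9,8,10) succ=(0,0,0,2) retry=(2,2,1,0)
step 17 (t2 LOAD): counter=11 r=(11,11,8,10) succ=(0,0,0,2) retry=(2,2,1,0)
step 18 (t1 CAS): counter=12 r=(11,11,8,10) succ=(1,0,0,2) retry=(2,2,1,0)
step 19 (t1 LOAD): counter=12 r=(12,11,8,10) succ=(1,0,0,2) retry=(2,2,1,0)
step 20 (t4 CAS): counter=12 r=(12,11,8,10) succ=(1,0,0,2) retry=(2,2,1,1)
step 21 (t1 CAS): counter=13 r=(12,11,8,10) succ=(2,0,0,2) retry=(2,2,1,1)
step 22 (t2 CAS): counter=13 r=(12,11,8,10) succ=(2,0,0,2) retry=(2,3,1,1)
step 23 (t4 LOAD): counter=13 r=(12,11,8,13) succ=(2,0,0,2) retry=(2,3,1,1)
step 24 (t4 CAS): counter=14 r=(12,11,8,13) succ=(2,0,0,3) retry=(2,3,1,1)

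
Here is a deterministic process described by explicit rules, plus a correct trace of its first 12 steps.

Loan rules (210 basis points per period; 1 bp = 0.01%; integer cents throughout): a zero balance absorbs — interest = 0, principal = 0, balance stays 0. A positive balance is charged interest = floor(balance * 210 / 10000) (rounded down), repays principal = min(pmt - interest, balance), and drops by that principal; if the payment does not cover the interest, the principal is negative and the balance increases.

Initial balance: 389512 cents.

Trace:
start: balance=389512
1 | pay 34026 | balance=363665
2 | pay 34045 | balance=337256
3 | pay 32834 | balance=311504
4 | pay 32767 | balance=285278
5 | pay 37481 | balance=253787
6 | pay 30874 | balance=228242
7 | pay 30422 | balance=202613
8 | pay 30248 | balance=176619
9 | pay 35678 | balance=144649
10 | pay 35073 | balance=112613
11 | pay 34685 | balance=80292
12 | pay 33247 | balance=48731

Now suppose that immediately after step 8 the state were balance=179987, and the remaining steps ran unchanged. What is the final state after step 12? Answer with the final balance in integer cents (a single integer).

52391

state after step 8 := balance=179987
9 | pay 35678 | balance=148088
10 | pay 35073 | balance=116124
11 | pay 34685 | balance=83877
12 | pay 33247 | balance=52391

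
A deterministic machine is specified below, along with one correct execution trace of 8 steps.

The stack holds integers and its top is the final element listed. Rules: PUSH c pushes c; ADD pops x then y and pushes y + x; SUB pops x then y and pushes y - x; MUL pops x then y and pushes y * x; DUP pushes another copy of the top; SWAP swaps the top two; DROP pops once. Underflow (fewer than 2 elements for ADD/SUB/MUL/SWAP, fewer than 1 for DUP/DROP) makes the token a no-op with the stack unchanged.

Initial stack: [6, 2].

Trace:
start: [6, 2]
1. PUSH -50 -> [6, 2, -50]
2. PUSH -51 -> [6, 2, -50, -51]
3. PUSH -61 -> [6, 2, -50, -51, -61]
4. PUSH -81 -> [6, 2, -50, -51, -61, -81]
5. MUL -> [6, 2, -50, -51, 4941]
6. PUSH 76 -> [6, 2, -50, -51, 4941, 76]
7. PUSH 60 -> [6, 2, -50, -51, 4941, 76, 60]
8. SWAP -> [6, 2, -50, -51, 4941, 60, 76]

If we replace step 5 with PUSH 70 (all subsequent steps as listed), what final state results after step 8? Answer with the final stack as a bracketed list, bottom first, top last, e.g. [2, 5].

[6, 2, -50, -51, -61, -81, 70, 60, 76]

(re-executing from step 5 with the substitution; state before step 5: [6, 2, -50, -51, -61, -81])
5. PUSH 70 -> [6, 2, -50, -51, -61, -81, 70]
6. PUSH 76 -> [6, 2, -50, -51, -61, -81, 70, 76]
7. PUSH 60 -> [6, 2, -50, -51, -61, -81, 70, 76, 60]
8. SWAP -> [6, 2, -50, -51, -61, -81, 70, 60, 76]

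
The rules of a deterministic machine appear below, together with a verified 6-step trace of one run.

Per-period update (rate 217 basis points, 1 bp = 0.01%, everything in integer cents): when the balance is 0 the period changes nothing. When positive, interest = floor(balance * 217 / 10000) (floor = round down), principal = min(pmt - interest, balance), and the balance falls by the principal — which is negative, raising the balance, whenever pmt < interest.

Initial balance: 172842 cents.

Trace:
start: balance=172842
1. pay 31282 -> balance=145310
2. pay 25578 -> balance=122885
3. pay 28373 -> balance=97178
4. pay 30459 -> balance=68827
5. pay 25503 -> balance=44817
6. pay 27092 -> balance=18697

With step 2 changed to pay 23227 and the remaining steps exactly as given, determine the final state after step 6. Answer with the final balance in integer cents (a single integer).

(re-executing from step 2 with the substitution; state before step 2: balance=145310)
2. pay 23227 -> balance=125236
3. pay 28373 -> balance=99580
4. pay 30459 -> balance=71281
5. pay 25503 -> balance=47324
6. pay 27092 -> balance=21258

21258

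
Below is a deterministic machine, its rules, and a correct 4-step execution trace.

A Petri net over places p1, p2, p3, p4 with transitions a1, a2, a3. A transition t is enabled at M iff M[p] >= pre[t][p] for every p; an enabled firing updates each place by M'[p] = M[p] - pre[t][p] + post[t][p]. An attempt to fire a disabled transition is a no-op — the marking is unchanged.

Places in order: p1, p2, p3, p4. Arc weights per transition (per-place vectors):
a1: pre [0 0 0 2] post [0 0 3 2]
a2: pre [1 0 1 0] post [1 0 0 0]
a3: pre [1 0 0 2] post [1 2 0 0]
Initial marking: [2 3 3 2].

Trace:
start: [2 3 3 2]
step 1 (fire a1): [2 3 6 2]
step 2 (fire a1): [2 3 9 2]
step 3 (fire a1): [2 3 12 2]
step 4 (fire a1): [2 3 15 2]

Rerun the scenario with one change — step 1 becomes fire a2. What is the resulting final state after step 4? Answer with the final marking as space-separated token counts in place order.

2 3 11 2

(re-executing from step 1 with the substitution; state before step 1: [2 3 3 2])
step 1 (fire a2): [2 3 2 2]
step 2 (fire a1): [2 3 5 2]
step 3 (fire a1): [2 3 8 2]
step 4 (fire a1): [2 3 11 2]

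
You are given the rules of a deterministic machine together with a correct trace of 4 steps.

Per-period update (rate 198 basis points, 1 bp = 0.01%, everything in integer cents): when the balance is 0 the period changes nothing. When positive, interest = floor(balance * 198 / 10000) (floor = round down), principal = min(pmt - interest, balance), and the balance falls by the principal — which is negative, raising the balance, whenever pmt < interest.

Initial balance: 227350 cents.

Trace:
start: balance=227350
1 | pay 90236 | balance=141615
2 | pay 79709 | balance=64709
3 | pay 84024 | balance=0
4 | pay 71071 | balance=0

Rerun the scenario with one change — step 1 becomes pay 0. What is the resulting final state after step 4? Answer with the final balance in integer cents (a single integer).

(re-executing from step 1 with the substitution; state before step 1: balance=227350)
1 | pay 0 | balance=231851
2 | pay 79709 | balance=156732
3 | pay 84024 | balance=75811
4 | pay 71071 | balance=6241

6241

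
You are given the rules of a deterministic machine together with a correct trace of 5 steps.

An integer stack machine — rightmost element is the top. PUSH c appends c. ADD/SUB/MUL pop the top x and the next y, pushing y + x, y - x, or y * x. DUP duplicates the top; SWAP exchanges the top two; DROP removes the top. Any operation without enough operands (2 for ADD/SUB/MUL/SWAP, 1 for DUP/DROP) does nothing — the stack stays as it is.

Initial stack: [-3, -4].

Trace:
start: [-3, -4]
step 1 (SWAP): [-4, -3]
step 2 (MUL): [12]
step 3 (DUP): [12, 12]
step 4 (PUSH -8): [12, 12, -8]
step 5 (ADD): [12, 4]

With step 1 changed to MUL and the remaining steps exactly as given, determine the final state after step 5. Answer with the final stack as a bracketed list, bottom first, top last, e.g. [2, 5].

[12, 4]

(re-executing from step 1 with the substitution; state before step 1: [-3, -4])
step 1 (MUL): [12]
step 2 (MUL): [12]
step 3 (DUP): [12, 12]
step 4 (PUSH -8): [12, 12, -8]
step 5 (ADD): [12, 4]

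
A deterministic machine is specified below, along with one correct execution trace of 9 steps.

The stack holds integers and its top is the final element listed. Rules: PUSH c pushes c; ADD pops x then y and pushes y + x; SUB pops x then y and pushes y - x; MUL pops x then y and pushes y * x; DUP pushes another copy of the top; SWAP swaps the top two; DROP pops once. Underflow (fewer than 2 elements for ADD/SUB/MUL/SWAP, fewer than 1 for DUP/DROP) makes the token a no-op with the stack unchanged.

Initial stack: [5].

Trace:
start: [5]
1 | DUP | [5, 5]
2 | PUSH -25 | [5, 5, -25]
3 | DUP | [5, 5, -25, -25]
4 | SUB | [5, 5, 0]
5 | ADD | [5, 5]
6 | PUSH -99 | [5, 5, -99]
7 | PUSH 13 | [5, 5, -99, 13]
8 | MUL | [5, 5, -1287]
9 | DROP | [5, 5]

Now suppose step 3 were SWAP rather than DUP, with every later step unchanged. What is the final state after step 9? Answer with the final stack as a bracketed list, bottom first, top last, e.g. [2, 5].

[-25]

(re-executing from step 3 with the substitution; state before step 3: [5, 5, -25])
3 | SWAP | [5, -25, 5]
4 | SUB | [5, -30]
5 | ADD | [-25]
6 | PUSH -99 | [-25, -99]
7 | PUSH 13 | [-25, -99, 13]
8 | MUL | [-25, -1287]
9 | DROP | [-25]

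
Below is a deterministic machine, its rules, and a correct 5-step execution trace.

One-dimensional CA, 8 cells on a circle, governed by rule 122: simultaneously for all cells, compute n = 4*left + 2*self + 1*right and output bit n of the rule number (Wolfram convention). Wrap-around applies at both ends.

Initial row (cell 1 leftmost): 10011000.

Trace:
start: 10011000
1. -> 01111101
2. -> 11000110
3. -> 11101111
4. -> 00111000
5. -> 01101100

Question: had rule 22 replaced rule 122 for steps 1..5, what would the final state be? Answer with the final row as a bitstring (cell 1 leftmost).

00000000

(re-executing steps 1..5 under rule 22; state before step 1: 10011000)
1. -> 11100101
2. -> 00011100
3. -> 00100010
4. -> 01110111
5. -> 00000000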